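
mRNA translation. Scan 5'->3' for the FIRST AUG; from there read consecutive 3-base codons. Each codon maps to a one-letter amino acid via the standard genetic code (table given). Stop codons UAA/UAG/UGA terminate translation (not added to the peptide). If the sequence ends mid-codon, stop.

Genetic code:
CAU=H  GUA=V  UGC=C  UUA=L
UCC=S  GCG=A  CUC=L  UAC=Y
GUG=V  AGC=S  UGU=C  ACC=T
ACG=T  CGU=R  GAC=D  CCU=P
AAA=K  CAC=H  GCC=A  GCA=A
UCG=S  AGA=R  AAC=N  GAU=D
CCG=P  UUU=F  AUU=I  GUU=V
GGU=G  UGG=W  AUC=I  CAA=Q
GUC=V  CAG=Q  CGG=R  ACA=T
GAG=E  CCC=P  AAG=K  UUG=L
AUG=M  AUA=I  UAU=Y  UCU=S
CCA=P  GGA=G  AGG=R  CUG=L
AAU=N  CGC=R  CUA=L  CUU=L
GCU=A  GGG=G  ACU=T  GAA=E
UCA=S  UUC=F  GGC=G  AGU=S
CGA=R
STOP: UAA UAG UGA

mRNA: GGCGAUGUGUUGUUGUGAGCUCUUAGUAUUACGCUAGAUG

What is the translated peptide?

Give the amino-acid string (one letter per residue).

Answer: MCCCELLVLR

Derivation:
start AUG at pos 4
pos 4: AUG -> M; peptide=M
pos 7: UGU -> C; peptide=MC
pos 10: UGU -> C; peptide=MCC
pos 13: UGU -> C; peptide=MCCC
pos 16: GAG -> E; peptide=MCCCE
pos 19: CUC -> L; peptide=MCCCEL
pos 22: UUA -> L; peptide=MCCCELL
pos 25: GUA -> V; peptide=MCCCELLV
pos 28: UUA -> L; peptide=MCCCELLVL
pos 31: CGC -> R; peptide=MCCCELLVLR
pos 34: UAG -> STOP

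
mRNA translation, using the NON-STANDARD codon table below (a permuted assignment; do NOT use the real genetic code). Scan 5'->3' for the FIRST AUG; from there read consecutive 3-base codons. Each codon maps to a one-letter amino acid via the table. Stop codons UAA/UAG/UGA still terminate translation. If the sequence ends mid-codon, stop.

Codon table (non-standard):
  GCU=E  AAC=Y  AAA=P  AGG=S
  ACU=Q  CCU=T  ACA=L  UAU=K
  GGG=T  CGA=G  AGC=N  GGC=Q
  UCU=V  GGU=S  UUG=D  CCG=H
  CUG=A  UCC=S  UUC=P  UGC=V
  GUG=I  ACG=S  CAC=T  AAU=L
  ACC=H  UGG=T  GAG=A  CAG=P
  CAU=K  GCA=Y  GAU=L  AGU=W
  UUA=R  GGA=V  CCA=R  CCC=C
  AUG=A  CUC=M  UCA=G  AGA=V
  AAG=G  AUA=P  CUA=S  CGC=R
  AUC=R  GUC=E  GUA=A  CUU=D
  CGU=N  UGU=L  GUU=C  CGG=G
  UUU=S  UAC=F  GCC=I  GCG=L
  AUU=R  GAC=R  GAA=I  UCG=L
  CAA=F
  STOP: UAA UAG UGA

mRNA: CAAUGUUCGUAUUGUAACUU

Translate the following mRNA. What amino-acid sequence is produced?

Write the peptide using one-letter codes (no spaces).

Answer: APAD

Derivation:
start AUG at pos 2
pos 2: AUG -> A; peptide=A
pos 5: UUC -> P; peptide=AP
pos 8: GUA -> A; peptide=APA
pos 11: UUG -> D; peptide=APAD
pos 14: UAA -> STOP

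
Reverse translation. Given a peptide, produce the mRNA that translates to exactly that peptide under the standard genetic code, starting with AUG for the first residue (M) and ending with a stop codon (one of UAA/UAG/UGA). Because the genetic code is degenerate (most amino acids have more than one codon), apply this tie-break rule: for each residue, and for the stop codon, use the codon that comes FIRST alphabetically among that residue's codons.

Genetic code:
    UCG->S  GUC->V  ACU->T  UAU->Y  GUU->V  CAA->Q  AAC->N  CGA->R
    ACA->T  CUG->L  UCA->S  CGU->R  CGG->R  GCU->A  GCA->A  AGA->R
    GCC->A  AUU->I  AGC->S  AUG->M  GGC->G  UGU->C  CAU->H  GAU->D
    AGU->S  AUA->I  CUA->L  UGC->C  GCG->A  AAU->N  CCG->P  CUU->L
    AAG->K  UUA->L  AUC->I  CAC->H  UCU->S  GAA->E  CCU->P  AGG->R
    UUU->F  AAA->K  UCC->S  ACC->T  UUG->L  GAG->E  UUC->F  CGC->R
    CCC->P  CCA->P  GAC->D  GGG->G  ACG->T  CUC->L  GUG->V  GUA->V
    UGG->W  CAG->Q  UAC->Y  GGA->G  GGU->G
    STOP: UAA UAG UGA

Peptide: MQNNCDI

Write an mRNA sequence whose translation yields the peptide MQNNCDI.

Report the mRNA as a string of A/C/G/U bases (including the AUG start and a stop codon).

Answer: mRNA: AUGCAAAACAACUGCGACAUAUAA

Derivation:
residue 1: M -> AUG (start codon)
residue 2: Q codons sorted = CAA,CAG -> pick first = CAA
residue 3: N codons sorted = AAC,AAU -> pick first = AAC
residue 4: N codons sorted = AAC,AAU -> pick first = AAC
residue 5: C codons sorted = UGC,UGU -> pick first = UGC
residue 6: D codons sorted = GAC,GAU -> pick first = GAC
residue 7: I codons sorted = AUA,AUC,AUU -> pick first = AUA
terminator: stop codons sorted = UAA,UAG,UGA -> pick first = UAA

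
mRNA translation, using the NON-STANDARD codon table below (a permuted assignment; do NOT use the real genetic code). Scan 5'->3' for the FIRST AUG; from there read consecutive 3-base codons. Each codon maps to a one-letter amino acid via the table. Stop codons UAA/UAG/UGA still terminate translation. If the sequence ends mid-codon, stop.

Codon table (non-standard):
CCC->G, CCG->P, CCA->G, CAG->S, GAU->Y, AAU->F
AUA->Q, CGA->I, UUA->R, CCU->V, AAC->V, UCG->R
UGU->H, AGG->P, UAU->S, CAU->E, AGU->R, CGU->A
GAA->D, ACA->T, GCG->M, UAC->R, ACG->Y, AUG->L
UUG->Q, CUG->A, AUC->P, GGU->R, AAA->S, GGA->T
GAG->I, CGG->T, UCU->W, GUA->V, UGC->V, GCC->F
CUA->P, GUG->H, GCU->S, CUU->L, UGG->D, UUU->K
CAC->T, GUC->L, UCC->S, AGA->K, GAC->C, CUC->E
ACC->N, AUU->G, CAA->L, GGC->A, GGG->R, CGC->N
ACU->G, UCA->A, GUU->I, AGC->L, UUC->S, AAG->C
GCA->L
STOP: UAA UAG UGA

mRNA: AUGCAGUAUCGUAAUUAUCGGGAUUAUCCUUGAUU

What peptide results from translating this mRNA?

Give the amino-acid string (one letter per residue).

start AUG at pos 0
pos 0: AUG -> L; peptide=L
pos 3: CAG -> S; peptide=LS
pos 6: UAU -> S; peptide=LSS
pos 9: CGU -> A; peptide=LSSA
pos 12: AAU -> F; peptide=LSSAF
pos 15: UAU -> S; peptide=LSSAFS
pos 18: CGG -> T; peptide=LSSAFST
pos 21: GAU -> Y; peptide=LSSAFSTY
pos 24: UAU -> S; peptide=LSSAFSTYS
pos 27: CCU -> V; peptide=LSSAFSTYSV
pos 30: UGA -> STOP

Answer: LSSAFSTYSV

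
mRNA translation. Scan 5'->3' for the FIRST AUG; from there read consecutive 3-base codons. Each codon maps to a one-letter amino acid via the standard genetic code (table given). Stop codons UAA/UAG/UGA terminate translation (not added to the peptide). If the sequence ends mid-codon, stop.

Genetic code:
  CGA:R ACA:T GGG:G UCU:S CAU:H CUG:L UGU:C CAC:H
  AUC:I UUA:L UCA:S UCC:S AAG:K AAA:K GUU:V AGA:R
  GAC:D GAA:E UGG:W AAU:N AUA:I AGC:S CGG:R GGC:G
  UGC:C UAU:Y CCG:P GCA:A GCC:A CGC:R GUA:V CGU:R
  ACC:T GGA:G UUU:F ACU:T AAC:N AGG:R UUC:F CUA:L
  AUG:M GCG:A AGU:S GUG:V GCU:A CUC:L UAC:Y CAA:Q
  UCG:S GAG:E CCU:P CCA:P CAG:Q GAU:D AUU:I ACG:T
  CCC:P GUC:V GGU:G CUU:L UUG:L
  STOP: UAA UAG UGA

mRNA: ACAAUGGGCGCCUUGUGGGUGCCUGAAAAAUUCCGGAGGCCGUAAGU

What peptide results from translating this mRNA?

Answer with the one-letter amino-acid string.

Answer: MGALWVPEKFRRP

Derivation:
start AUG at pos 3
pos 3: AUG -> M; peptide=M
pos 6: GGC -> G; peptide=MG
pos 9: GCC -> A; peptide=MGA
pos 12: UUG -> L; peptide=MGAL
pos 15: UGG -> W; peptide=MGALW
pos 18: GUG -> V; peptide=MGALWV
pos 21: CCU -> P; peptide=MGALWVP
pos 24: GAA -> E; peptide=MGALWVPE
pos 27: AAA -> K; peptide=MGALWVPEK
pos 30: UUC -> F; peptide=MGALWVPEKF
pos 33: CGG -> R; peptide=MGALWVPEKFR
pos 36: AGG -> R; peptide=MGALWVPEKFRR
pos 39: CCG -> P; peptide=MGALWVPEKFRRP
pos 42: UAA -> STOP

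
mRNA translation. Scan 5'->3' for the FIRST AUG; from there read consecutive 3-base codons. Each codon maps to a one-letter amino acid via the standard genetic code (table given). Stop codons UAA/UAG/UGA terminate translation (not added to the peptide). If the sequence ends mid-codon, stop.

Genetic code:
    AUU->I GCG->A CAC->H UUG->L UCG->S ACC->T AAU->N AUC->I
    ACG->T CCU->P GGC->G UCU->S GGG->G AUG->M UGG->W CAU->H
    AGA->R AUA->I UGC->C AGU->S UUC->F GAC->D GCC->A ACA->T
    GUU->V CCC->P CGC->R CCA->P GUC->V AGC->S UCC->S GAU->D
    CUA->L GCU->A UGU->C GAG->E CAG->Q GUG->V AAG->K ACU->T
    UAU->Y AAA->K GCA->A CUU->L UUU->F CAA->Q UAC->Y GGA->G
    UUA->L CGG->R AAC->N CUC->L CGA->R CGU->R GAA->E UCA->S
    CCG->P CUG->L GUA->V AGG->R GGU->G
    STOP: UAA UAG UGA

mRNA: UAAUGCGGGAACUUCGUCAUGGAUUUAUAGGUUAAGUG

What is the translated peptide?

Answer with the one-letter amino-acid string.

start AUG at pos 2
pos 2: AUG -> M; peptide=M
pos 5: CGG -> R; peptide=MR
pos 8: GAA -> E; peptide=MRE
pos 11: CUU -> L; peptide=MREL
pos 14: CGU -> R; peptide=MRELR
pos 17: CAU -> H; peptide=MRELRH
pos 20: GGA -> G; peptide=MRELRHG
pos 23: UUU -> F; peptide=MRELRHGF
pos 26: AUA -> I; peptide=MRELRHGFI
pos 29: GGU -> G; peptide=MRELRHGFIG
pos 32: UAA -> STOP

Answer: MRELRHGFIG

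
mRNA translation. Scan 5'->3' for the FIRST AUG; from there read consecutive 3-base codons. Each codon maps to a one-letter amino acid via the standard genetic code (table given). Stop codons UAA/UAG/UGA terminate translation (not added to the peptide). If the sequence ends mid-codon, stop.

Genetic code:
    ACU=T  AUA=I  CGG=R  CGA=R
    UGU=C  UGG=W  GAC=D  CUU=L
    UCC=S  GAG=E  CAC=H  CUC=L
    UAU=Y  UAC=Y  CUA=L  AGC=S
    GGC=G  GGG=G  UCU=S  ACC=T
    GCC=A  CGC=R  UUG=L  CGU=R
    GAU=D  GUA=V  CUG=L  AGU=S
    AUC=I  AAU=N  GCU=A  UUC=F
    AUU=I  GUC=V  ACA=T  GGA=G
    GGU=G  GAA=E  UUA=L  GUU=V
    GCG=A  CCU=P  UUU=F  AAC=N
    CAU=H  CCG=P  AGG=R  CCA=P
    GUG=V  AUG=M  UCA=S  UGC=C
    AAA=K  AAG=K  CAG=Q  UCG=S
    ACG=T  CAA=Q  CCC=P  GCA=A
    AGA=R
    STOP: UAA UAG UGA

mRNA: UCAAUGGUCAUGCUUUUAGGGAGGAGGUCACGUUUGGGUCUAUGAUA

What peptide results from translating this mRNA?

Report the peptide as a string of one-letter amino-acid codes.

Answer: MVMLLGRRSRLGL

Derivation:
start AUG at pos 3
pos 3: AUG -> M; peptide=M
pos 6: GUC -> V; peptide=MV
pos 9: AUG -> M; peptide=MVM
pos 12: CUU -> L; peptide=MVML
pos 15: UUA -> L; peptide=MVMLL
pos 18: GGG -> G; peptide=MVMLLG
pos 21: AGG -> R; peptide=MVMLLGR
pos 24: AGG -> R; peptide=MVMLLGRR
pos 27: UCA -> S; peptide=MVMLLGRRS
pos 30: CGU -> R; peptide=MVMLLGRRSR
pos 33: UUG -> L; peptide=MVMLLGRRSRL
pos 36: GGU -> G; peptide=MVMLLGRRSRLG
pos 39: CUA -> L; peptide=MVMLLGRRSRLGL
pos 42: UGA -> STOP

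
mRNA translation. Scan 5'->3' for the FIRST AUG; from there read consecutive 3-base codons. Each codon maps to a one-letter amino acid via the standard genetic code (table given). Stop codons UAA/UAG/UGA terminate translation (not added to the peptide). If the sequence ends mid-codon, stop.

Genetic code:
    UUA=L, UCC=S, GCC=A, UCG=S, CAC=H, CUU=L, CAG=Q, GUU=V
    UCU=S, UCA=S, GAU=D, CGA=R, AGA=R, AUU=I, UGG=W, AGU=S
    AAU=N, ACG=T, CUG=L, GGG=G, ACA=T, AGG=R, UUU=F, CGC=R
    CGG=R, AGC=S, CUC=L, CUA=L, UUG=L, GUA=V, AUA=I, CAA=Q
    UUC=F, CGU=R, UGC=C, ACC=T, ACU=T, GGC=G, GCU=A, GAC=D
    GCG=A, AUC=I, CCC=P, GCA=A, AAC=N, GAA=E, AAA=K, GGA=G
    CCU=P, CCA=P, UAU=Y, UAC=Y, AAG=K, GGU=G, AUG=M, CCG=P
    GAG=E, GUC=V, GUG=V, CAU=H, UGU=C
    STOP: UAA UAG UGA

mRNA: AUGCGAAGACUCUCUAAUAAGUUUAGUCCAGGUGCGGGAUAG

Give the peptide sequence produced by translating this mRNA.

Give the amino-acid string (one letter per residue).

Answer: MRRLSNKFSPGAG

Derivation:
start AUG at pos 0
pos 0: AUG -> M; peptide=M
pos 3: CGA -> R; peptide=MR
pos 6: AGA -> R; peptide=MRR
pos 9: CUC -> L; peptide=MRRL
pos 12: UCU -> S; peptide=MRRLS
pos 15: AAU -> N; peptide=MRRLSN
pos 18: AAG -> K; peptide=MRRLSNK
pos 21: UUU -> F; peptide=MRRLSNKF
pos 24: AGU -> S; peptide=MRRLSNKFS
pos 27: CCA -> P; peptide=MRRLSNKFSP
pos 30: GGU -> G; peptide=MRRLSNKFSPG
pos 33: GCG -> A; peptide=MRRLSNKFSPGA
pos 36: GGA -> G; peptide=MRRLSNKFSPGAG
pos 39: UAG -> STOP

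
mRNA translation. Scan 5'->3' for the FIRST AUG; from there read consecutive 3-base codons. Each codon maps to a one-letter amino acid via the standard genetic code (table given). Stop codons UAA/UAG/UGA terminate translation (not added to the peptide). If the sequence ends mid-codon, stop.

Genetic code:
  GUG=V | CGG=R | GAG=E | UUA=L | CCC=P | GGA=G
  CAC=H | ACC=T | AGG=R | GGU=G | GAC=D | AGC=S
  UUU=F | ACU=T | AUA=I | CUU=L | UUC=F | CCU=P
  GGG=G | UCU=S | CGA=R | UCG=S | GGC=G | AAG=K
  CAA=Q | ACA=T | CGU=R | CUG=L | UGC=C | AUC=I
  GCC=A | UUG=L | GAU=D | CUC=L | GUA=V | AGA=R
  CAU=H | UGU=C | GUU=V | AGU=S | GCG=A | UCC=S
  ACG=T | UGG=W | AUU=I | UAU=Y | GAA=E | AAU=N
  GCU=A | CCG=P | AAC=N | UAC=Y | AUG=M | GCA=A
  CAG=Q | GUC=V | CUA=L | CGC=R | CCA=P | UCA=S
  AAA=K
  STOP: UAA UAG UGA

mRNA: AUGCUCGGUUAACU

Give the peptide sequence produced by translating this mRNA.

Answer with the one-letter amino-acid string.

Answer: MLG

Derivation:
start AUG at pos 0
pos 0: AUG -> M; peptide=M
pos 3: CUC -> L; peptide=ML
pos 6: GGU -> G; peptide=MLG
pos 9: UAA -> STOP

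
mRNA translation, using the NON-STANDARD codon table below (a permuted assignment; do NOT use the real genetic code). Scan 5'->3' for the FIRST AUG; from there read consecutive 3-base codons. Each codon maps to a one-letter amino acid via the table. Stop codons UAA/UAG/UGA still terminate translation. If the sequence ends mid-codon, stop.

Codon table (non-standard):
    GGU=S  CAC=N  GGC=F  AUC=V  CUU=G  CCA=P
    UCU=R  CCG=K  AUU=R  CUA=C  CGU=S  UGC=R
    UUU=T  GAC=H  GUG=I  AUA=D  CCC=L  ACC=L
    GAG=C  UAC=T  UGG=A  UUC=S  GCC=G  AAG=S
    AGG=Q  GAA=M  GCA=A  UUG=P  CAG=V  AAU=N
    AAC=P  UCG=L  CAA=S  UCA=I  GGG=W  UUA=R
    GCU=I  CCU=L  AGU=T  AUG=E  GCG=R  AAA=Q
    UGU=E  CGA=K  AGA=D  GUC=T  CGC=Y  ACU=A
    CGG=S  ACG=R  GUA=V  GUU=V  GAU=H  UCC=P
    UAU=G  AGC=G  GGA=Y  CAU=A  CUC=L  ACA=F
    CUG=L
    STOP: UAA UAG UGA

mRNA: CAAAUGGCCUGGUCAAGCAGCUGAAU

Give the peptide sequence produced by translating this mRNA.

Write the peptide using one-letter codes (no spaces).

Answer: EGAIGG

Derivation:
start AUG at pos 3
pos 3: AUG -> E; peptide=E
pos 6: GCC -> G; peptide=EG
pos 9: UGG -> A; peptide=EGA
pos 12: UCA -> I; peptide=EGAI
pos 15: AGC -> G; peptide=EGAIG
pos 18: AGC -> G; peptide=EGAIGG
pos 21: UGA -> STOP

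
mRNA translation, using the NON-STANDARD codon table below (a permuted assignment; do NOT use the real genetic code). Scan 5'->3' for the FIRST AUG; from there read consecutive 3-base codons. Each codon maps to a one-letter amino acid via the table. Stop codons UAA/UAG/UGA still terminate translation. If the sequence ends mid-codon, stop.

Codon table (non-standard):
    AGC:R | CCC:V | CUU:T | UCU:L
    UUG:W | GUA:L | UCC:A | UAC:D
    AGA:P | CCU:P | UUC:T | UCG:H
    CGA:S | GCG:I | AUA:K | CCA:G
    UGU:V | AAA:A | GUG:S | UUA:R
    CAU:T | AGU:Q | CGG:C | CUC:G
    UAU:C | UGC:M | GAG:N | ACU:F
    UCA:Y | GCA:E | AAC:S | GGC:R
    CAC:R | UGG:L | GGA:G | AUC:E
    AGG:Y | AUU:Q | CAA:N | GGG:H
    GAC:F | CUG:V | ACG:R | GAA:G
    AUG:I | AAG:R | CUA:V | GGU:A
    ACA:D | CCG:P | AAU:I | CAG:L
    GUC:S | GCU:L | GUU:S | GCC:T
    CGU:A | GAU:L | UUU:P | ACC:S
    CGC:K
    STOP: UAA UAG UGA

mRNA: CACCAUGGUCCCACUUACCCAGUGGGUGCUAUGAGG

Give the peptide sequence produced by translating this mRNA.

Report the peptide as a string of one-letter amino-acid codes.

start AUG at pos 4
pos 4: AUG -> I; peptide=I
pos 7: GUC -> S; peptide=IS
pos 10: CCA -> G; peptide=ISG
pos 13: CUU -> T; peptide=ISGT
pos 16: ACC -> S; peptide=ISGTS
pos 19: CAG -> L; peptide=ISGTSL
pos 22: UGG -> L; peptide=ISGTSLL
pos 25: GUG -> S; peptide=ISGTSLLS
pos 28: CUA -> V; peptide=ISGTSLLSV
pos 31: UGA -> STOP

Answer: ISGTSLLSV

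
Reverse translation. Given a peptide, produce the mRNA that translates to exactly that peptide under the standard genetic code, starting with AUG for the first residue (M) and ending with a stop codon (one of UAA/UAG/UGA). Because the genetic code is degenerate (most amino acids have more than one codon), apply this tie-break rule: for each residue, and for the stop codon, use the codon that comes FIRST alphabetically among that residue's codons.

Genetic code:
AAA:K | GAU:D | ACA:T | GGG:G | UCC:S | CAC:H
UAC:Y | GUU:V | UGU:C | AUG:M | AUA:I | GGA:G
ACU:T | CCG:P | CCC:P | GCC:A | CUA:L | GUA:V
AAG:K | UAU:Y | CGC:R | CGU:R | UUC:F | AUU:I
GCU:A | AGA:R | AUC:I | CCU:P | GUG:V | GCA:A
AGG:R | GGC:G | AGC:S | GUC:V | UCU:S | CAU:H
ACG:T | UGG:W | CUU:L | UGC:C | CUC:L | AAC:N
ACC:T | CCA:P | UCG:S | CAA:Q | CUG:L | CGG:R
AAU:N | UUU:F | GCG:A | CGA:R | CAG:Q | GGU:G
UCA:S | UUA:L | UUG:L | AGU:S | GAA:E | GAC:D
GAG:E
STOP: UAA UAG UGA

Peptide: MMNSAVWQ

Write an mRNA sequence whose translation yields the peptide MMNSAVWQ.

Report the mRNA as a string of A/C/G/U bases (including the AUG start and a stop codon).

residue 1: M -> AUG (start codon)
residue 2: M -> AUG (only codon)
residue 3: N codons sorted = AAC,AAU -> pick first = AAC
residue 4: S codons sorted = AGC,AGU,UCA,UCC,UCG,UCU -> pick first = AGC
residue 5: A codons sorted = GCA,GCC,GCG,GCU -> pick first = GCA
residue 6: V codons sorted = GUA,GUC,GUG,GUU -> pick first = GUA
residue 7: W -> UGG (only codon)
residue 8: Q codons sorted = CAA,CAG -> pick first = CAA
terminator: stop codons sorted = UAA,UAG,UGA -> pick first = UAA

Answer: mRNA: AUGAUGAACAGCGCAGUAUGGCAAUAA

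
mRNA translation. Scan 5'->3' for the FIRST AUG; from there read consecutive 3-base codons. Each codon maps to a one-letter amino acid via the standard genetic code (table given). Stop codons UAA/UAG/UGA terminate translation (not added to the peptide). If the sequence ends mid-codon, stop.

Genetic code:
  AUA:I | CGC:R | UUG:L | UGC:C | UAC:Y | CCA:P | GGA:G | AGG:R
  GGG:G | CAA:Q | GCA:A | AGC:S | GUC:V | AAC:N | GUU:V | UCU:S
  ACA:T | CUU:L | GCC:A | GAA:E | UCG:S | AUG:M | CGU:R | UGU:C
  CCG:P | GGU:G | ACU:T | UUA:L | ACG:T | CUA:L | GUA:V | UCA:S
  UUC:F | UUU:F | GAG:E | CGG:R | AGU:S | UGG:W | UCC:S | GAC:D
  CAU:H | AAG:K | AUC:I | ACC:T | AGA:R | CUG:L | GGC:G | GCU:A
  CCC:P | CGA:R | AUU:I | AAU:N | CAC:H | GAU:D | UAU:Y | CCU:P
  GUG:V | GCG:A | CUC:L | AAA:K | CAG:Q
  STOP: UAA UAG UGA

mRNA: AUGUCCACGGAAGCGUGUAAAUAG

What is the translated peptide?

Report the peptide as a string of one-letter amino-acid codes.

Answer: MSTEACK

Derivation:
start AUG at pos 0
pos 0: AUG -> M; peptide=M
pos 3: UCC -> S; peptide=MS
pos 6: ACG -> T; peptide=MST
pos 9: GAA -> E; peptide=MSTE
pos 12: GCG -> A; peptide=MSTEA
pos 15: UGU -> C; peptide=MSTEAC
pos 18: AAA -> K; peptide=MSTEACK
pos 21: UAG -> STOP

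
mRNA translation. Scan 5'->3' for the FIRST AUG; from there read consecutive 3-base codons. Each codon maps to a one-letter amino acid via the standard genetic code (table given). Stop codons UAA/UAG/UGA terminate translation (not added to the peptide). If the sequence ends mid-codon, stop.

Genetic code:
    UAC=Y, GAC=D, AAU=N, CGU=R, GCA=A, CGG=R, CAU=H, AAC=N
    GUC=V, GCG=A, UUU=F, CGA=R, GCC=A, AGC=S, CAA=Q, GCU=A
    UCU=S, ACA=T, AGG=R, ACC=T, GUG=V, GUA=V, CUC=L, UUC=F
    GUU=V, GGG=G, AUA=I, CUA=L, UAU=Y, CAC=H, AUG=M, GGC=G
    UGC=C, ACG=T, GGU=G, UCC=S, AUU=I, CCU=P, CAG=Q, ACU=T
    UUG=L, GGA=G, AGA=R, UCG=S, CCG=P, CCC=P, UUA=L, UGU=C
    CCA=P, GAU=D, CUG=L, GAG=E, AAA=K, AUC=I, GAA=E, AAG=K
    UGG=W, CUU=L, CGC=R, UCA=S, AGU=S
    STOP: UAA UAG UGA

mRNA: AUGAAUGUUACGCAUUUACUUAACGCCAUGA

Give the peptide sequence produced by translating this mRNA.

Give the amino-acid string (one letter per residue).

start AUG at pos 0
pos 0: AUG -> M; peptide=M
pos 3: AAU -> N; peptide=MN
pos 6: GUU -> V; peptide=MNV
pos 9: ACG -> T; peptide=MNVT
pos 12: CAU -> H; peptide=MNVTH
pos 15: UUA -> L; peptide=MNVTHL
pos 18: CUU -> L; peptide=MNVTHLL
pos 21: AAC -> N; peptide=MNVTHLLN
pos 24: GCC -> A; peptide=MNVTHLLNA
pos 27: AUG -> M; peptide=MNVTHLLNAM
pos 30: only 1 nt remain (<3), stop (end of mRNA)

Answer: MNVTHLLNAM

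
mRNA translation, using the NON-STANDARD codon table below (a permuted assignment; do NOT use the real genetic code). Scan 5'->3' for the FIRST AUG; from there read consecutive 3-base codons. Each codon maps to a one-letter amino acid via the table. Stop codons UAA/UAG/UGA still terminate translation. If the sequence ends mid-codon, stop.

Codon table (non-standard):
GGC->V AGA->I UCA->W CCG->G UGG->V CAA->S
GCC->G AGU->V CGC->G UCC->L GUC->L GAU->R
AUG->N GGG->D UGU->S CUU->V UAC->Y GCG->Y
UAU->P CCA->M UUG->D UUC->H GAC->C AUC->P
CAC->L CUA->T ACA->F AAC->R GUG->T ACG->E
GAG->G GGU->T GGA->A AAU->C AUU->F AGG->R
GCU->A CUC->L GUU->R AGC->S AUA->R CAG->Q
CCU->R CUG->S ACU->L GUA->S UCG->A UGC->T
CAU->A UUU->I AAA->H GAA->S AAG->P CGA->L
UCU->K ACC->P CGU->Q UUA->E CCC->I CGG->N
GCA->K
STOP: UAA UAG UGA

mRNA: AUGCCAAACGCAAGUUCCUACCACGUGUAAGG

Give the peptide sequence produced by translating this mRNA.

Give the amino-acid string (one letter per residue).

start AUG at pos 0
pos 0: AUG -> N; peptide=N
pos 3: CCA -> M; peptide=NM
pos 6: AAC -> R; peptide=NMR
pos 9: GCA -> K; peptide=NMRK
pos 12: AGU -> V; peptide=NMRKV
pos 15: UCC -> L; peptide=NMRKVL
pos 18: UAC -> Y; peptide=NMRKVLY
pos 21: CAC -> L; peptide=NMRKVLYL
pos 24: GUG -> T; peptide=NMRKVLYLT
pos 27: UAA -> STOP

Answer: NMRKVLYLT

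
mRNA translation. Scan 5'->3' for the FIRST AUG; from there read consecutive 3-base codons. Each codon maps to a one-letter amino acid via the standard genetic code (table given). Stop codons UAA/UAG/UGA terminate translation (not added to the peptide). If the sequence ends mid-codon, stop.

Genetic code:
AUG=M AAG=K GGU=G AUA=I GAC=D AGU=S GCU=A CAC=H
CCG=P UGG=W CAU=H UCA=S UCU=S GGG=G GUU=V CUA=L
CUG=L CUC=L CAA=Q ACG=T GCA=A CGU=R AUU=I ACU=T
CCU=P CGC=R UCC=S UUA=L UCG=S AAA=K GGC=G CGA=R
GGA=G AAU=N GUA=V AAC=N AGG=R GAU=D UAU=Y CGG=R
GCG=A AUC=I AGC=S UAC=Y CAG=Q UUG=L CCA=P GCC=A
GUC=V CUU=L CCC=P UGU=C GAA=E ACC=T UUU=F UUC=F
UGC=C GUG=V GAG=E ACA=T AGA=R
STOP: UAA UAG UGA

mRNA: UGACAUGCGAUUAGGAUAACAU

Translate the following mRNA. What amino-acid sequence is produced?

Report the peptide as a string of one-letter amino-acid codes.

start AUG at pos 4
pos 4: AUG -> M; peptide=M
pos 7: CGA -> R; peptide=MR
pos 10: UUA -> L; peptide=MRL
pos 13: GGA -> G; peptide=MRLG
pos 16: UAA -> STOP

Answer: MRLG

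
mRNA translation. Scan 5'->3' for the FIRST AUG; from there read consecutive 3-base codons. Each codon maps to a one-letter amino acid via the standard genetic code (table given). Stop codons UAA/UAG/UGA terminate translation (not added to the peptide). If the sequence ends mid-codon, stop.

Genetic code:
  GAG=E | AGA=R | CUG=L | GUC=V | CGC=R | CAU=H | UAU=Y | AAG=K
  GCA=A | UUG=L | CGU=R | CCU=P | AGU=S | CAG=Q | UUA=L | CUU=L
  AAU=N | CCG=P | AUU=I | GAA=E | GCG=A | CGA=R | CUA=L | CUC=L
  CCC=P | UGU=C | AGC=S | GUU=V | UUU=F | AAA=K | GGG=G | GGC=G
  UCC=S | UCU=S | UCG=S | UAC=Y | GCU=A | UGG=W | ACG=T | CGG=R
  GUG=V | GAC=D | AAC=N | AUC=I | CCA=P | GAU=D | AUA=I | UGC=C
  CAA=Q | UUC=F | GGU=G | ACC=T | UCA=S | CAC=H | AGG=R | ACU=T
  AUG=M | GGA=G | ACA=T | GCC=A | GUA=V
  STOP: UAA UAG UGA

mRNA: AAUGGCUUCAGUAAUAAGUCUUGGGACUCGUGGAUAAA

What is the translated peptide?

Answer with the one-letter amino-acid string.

Answer: MASVISLGTRG

Derivation:
start AUG at pos 1
pos 1: AUG -> M; peptide=M
pos 4: GCU -> A; peptide=MA
pos 7: UCA -> S; peptide=MAS
pos 10: GUA -> V; peptide=MASV
pos 13: AUA -> I; peptide=MASVI
pos 16: AGU -> S; peptide=MASVIS
pos 19: CUU -> L; peptide=MASVISL
pos 22: GGG -> G; peptide=MASVISLG
pos 25: ACU -> T; peptide=MASVISLGT
pos 28: CGU -> R; peptide=MASVISLGTR
pos 31: GGA -> G; peptide=MASVISLGTRG
pos 34: UAA -> STOP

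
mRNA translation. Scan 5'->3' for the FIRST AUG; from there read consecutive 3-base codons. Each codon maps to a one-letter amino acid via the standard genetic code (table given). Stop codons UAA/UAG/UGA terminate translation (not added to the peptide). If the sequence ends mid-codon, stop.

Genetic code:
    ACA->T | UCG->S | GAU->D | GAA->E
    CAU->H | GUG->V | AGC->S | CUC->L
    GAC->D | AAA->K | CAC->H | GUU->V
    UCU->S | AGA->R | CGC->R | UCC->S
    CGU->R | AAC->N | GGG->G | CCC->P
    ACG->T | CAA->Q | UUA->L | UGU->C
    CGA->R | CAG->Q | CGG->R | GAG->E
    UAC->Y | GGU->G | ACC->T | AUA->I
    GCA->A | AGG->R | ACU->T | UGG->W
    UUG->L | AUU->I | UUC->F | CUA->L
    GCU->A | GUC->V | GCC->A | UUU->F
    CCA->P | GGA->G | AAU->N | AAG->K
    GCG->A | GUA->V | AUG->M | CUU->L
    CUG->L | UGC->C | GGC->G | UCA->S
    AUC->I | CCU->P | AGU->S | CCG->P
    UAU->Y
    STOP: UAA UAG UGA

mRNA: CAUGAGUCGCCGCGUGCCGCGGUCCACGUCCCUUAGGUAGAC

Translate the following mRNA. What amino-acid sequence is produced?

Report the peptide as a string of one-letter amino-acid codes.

start AUG at pos 1
pos 1: AUG -> M; peptide=M
pos 4: AGU -> S; peptide=MS
pos 7: CGC -> R; peptide=MSR
pos 10: CGC -> R; peptide=MSRR
pos 13: GUG -> V; peptide=MSRRV
pos 16: CCG -> P; peptide=MSRRVP
pos 19: CGG -> R; peptide=MSRRVPR
pos 22: UCC -> S; peptide=MSRRVPRS
pos 25: ACG -> T; peptide=MSRRVPRST
pos 28: UCC -> S; peptide=MSRRVPRSTS
pos 31: CUU -> L; peptide=MSRRVPRSTSL
pos 34: AGG -> R; peptide=MSRRVPRSTSLR
pos 37: UAG -> STOP

Answer: MSRRVPRSTSLR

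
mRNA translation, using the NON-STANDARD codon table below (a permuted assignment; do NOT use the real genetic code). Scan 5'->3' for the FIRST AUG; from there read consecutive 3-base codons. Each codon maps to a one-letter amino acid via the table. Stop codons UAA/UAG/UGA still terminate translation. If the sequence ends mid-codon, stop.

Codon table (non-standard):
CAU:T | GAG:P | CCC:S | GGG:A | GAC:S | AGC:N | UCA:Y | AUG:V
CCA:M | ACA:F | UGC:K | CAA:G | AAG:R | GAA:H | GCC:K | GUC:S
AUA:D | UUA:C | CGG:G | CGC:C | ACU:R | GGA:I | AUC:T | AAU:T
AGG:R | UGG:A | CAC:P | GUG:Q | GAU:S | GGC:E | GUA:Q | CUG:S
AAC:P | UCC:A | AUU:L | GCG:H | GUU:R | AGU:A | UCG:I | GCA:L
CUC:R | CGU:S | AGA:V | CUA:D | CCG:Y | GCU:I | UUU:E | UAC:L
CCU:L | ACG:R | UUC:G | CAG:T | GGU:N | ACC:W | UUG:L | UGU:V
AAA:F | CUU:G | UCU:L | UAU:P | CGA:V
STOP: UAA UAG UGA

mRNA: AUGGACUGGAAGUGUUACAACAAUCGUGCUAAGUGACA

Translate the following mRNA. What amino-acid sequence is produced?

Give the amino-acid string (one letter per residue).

Answer: VSARVLPTSIR

Derivation:
start AUG at pos 0
pos 0: AUG -> V; peptide=V
pos 3: GAC -> S; peptide=VS
pos 6: UGG -> A; peptide=VSA
pos 9: AAG -> R; peptide=VSAR
pos 12: UGU -> V; peptide=VSARV
pos 15: UAC -> L; peptide=VSARVL
pos 18: AAC -> P; peptide=VSARVLP
pos 21: AAU -> T; peptide=VSARVLPT
pos 24: CGU -> S; peptide=VSARVLPTS
pos 27: GCU -> I; peptide=VSARVLPTSI
pos 30: AAG -> R; peptide=VSARVLPTSIR
pos 33: UGA -> STOP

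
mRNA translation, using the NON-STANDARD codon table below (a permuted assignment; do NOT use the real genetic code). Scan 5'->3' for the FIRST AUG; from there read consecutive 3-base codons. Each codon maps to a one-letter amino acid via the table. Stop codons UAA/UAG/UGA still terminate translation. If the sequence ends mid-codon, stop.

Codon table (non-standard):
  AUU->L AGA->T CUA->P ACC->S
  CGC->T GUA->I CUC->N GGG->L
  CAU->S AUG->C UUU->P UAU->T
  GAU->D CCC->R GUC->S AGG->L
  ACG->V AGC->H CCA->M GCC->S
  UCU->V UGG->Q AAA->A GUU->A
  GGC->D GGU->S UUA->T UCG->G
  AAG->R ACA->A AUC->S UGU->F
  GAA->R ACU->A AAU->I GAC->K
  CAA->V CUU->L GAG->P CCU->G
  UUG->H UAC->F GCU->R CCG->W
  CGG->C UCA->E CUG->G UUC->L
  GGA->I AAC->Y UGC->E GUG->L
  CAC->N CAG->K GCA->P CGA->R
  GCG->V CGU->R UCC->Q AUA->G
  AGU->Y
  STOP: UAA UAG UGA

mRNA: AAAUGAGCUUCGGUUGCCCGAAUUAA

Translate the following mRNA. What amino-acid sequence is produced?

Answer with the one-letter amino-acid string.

start AUG at pos 2
pos 2: AUG -> C; peptide=C
pos 5: AGC -> H; peptide=CH
pos 8: UUC -> L; peptide=CHL
pos 11: GGU -> S; peptide=CHLS
pos 14: UGC -> E; peptide=CHLSE
pos 17: CCG -> W; peptide=CHLSEW
pos 20: AAU -> I; peptide=CHLSEWI
pos 23: UAA -> STOP

Answer: CHLSEWI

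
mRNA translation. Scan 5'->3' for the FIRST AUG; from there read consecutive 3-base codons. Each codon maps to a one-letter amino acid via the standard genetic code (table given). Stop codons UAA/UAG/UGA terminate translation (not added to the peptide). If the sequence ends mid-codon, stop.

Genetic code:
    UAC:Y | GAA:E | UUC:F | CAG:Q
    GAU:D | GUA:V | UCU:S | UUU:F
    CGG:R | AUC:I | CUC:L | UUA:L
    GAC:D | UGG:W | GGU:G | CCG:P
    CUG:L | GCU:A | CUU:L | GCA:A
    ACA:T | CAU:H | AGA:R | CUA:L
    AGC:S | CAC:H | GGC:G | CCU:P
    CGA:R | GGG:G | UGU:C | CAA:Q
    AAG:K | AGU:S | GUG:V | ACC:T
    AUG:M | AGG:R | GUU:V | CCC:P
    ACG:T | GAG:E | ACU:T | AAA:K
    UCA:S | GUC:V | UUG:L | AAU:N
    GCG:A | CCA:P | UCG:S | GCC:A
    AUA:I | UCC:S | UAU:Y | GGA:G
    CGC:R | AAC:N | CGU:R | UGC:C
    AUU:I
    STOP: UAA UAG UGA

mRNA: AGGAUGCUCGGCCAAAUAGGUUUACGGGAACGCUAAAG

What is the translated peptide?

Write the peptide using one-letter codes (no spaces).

start AUG at pos 3
pos 3: AUG -> M; peptide=M
pos 6: CUC -> L; peptide=ML
pos 9: GGC -> G; peptide=MLG
pos 12: CAA -> Q; peptide=MLGQ
pos 15: AUA -> I; peptide=MLGQI
pos 18: GGU -> G; peptide=MLGQIG
pos 21: UUA -> L; peptide=MLGQIGL
pos 24: CGG -> R; peptide=MLGQIGLR
pos 27: GAA -> E; peptide=MLGQIGLRE
pos 30: CGC -> R; peptide=MLGQIGLRER
pos 33: UAA -> STOP

Answer: MLGQIGLRER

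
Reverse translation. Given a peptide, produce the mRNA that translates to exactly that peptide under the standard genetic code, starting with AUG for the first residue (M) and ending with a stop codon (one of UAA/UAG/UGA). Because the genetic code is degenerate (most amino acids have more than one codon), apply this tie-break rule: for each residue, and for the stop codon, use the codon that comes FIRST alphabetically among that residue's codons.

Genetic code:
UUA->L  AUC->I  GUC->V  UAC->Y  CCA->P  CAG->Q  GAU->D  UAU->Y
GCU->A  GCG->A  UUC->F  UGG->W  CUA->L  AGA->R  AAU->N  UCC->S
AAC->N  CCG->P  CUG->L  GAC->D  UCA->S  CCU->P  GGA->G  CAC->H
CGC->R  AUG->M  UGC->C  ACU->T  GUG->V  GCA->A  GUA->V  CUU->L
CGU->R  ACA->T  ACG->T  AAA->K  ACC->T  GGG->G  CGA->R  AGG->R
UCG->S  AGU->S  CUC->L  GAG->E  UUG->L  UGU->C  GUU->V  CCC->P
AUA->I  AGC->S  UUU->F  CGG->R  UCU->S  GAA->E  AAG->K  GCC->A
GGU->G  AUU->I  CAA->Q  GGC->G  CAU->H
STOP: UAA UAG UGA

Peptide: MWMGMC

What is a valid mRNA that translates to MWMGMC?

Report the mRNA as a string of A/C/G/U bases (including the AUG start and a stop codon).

Answer: mRNA: AUGUGGAUGGGAAUGUGCUAA

Derivation:
residue 1: M -> AUG (start codon)
residue 2: W -> UGG (only codon)
residue 3: M -> AUG (only codon)
residue 4: G codons sorted = GGA,GGC,GGG,GGU -> pick first = GGA
residue 5: M -> AUG (only codon)
residue 6: C codons sorted = UGC,UGU -> pick first = UGC
terminator: stop codons sorted = UAA,UAG,UGA -> pick first = UAA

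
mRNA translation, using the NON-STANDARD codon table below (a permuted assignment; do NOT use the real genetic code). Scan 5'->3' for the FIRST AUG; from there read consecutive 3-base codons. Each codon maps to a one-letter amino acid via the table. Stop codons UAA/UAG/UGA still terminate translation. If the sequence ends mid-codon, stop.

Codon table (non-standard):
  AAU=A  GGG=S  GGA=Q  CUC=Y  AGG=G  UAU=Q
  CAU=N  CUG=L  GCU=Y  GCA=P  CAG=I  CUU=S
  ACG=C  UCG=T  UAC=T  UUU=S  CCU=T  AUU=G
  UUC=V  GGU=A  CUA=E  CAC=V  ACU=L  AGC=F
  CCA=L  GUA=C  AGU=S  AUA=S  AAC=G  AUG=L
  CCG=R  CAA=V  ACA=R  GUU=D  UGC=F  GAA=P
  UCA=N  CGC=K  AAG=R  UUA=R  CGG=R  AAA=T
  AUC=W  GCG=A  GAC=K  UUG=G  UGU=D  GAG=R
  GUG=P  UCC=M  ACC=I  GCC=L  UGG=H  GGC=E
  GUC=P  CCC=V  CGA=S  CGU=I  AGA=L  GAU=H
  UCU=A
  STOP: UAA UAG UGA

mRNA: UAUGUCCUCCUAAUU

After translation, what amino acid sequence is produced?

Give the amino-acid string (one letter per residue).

Answer: LMM

Derivation:
start AUG at pos 1
pos 1: AUG -> L; peptide=L
pos 4: UCC -> M; peptide=LM
pos 7: UCC -> M; peptide=LMM
pos 10: UAA -> STOP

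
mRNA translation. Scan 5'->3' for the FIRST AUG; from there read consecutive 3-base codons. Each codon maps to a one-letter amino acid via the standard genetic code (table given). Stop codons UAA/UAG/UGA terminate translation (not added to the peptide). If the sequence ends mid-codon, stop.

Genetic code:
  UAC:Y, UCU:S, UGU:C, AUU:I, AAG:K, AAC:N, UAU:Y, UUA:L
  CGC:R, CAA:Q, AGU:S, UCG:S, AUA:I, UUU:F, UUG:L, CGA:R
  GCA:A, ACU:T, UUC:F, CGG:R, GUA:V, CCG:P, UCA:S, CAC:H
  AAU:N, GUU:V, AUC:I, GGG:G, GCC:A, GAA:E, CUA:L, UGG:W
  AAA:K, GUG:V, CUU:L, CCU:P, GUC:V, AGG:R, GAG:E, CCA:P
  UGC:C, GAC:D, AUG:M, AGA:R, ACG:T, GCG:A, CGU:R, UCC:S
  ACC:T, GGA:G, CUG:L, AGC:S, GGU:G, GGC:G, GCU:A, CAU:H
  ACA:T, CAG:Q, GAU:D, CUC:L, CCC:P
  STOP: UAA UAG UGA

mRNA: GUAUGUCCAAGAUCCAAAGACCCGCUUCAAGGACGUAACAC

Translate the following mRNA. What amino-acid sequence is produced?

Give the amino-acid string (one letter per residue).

start AUG at pos 2
pos 2: AUG -> M; peptide=M
pos 5: UCC -> S; peptide=MS
pos 8: AAG -> K; peptide=MSK
pos 11: AUC -> I; peptide=MSKI
pos 14: CAA -> Q; peptide=MSKIQ
pos 17: AGA -> R; peptide=MSKIQR
pos 20: CCC -> P; peptide=MSKIQRP
pos 23: GCU -> A; peptide=MSKIQRPA
pos 26: UCA -> S; peptide=MSKIQRPAS
pos 29: AGG -> R; peptide=MSKIQRPASR
pos 32: ACG -> T; peptide=MSKIQRPASRT
pos 35: UAA -> STOP

Answer: MSKIQRPASRT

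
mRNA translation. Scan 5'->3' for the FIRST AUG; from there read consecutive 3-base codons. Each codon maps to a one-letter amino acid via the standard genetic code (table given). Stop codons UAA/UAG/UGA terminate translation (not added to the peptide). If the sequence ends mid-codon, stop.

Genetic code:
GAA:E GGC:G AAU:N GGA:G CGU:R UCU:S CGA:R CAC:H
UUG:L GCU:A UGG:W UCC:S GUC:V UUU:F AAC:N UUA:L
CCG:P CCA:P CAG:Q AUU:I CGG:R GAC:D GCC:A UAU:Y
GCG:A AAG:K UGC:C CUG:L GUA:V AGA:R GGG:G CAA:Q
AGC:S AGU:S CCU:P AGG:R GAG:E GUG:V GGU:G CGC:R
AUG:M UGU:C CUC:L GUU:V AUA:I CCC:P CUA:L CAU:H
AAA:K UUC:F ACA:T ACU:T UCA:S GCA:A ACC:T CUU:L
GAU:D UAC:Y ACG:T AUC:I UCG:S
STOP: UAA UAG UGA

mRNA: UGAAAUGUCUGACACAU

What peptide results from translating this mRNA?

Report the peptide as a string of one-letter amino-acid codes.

start AUG at pos 4
pos 4: AUG -> M; peptide=M
pos 7: UCU -> S; peptide=MS
pos 10: GAC -> D; peptide=MSD
pos 13: ACA -> T; peptide=MSDT
pos 16: only 1 nt remain (<3), stop (end of mRNA)

Answer: MSDT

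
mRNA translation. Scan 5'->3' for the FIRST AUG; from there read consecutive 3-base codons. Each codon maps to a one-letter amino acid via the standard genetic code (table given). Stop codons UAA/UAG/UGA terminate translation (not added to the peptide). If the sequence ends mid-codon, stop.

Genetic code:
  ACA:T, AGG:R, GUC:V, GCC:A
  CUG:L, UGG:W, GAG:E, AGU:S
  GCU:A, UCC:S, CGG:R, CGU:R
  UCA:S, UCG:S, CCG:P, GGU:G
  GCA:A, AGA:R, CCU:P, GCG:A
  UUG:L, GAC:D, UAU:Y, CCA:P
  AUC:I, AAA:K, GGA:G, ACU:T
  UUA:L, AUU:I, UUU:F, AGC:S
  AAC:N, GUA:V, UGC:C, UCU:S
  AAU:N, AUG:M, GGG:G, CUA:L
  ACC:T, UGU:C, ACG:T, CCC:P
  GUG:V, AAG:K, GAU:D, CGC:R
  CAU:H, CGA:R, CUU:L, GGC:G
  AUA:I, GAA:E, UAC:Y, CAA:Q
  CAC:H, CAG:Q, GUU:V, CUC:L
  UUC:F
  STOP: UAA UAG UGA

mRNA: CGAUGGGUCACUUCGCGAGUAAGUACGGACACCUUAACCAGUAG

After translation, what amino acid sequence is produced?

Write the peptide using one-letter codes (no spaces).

start AUG at pos 2
pos 2: AUG -> M; peptide=M
pos 5: GGU -> G; peptide=MG
pos 8: CAC -> H; peptide=MGH
pos 11: UUC -> F; peptide=MGHF
pos 14: GCG -> A; peptide=MGHFA
pos 17: AGU -> S; peptide=MGHFAS
pos 20: AAG -> K; peptide=MGHFASK
pos 23: UAC -> Y; peptide=MGHFASKY
pos 26: GGA -> G; peptide=MGHFASKYG
pos 29: CAC -> H; peptide=MGHFASKYGH
pos 32: CUU -> L; peptide=MGHFASKYGHL
pos 35: AAC -> N; peptide=MGHFASKYGHLN
pos 38: CAG -> Q; peptide=MGHFASKYGHLNQ
pos 41: UAG -> STOP

Answer: MGHFASKYGHLNQ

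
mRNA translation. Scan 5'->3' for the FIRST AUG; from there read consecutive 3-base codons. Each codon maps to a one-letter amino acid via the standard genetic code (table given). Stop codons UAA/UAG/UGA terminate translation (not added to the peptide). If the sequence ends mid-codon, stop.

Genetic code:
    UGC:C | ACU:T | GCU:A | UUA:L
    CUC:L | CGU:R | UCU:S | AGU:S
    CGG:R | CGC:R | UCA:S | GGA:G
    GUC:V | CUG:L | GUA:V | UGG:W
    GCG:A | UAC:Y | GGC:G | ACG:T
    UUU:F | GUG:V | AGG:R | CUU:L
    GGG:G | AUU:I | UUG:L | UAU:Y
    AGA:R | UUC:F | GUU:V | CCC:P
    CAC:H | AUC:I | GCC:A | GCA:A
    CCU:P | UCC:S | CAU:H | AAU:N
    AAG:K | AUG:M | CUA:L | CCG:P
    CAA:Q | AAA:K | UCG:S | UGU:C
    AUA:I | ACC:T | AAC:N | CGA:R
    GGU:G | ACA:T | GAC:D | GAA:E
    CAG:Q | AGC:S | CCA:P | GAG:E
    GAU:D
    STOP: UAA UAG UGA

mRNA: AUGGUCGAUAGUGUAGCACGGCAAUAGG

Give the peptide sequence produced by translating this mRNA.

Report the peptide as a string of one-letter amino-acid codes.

start AUG at pos 0
pos 0: AUG -> M; peptide=M
pos 3: GUC -> V; peptide=MV
pos 6: GAU -> D; peptide=MVD
pos 9: AGU -> S; peptide=MVDS
pos 12: GUA -> V; peptide=MVDSV
pos 15: GCA -> A; peptide=MVDSVA
pos 18: CGG -> R; peptide=MVDSVAR
pos 21: CAA -> Q; peptide=MVDSVARQ
pos 24: UAG -> STOP

Answer: MVDSVARQ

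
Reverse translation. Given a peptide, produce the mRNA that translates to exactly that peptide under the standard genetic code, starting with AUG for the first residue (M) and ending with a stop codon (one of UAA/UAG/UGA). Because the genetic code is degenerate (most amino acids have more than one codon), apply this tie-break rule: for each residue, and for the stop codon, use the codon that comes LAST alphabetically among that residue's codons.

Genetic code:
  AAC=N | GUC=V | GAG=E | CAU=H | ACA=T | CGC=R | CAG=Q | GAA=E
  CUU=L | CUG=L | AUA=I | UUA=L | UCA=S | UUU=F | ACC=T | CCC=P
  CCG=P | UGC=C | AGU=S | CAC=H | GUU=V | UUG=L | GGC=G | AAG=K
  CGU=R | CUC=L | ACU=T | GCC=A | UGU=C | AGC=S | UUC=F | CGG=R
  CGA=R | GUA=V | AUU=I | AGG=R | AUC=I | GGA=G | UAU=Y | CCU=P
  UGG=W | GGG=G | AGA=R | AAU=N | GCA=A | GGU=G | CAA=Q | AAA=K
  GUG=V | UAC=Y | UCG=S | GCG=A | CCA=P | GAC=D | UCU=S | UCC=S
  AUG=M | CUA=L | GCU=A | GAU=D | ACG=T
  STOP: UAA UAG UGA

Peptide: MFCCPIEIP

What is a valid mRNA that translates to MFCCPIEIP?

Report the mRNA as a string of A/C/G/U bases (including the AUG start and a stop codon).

Answer: mRNA: AUGUUUUGUUGUCCUAUUGAGAUUCCUUGA

Derivation:
residue 1: M -> AUG (start codon)
residue 2: F codons sorted = UUC,UUU -> pick last = UUU
residue 3: C codons sorted = UGC,UGU -> pick last = UGU
residue 4: C codons sorted = UGC,UGU -> pick last = UGU
residue 5: P codons sorted = CCA,CCC,CCG,CCU -> pick last = CCU
residue 6: I codons sorted = AUA,AUC,AUU -> pick last = AUU
residue 7: E codons sorted = GAA,GAG -> pick last = GAG
residue 8: I codons sorted = AUA,AUC,AUU -> pick last = AUU
residue 9: P codons sorted = CCA,CCC,CCG,CCU -> pick last = CCU
terminator: stop codons sorted = UAA,UAG,UGA -> pick last = UGA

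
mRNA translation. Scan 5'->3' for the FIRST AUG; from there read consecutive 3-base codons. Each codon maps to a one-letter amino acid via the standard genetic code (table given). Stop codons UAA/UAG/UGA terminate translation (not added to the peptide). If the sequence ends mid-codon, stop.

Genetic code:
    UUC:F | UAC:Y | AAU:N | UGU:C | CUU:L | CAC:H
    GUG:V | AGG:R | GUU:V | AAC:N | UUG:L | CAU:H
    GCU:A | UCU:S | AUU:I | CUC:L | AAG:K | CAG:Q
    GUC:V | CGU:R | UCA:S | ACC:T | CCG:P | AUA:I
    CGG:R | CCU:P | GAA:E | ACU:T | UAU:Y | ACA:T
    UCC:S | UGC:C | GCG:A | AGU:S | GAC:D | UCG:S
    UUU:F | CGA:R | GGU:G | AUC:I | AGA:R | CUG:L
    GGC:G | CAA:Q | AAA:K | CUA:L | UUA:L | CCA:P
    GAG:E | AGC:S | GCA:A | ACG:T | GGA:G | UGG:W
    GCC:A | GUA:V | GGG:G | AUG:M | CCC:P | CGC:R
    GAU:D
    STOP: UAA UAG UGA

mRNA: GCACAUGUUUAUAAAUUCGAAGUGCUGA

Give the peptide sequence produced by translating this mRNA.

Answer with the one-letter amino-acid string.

start AUG at pos 4
pos 4: AUG -> M; peptide=M
pos 7: UUU -> F; peptide=MF
pos 10: AUA -> I; peptide=MFI
pos 13: AAU -> N; peptide=MFIN
pos 16: UCG -> S; peptide=MFINS
pos 19: AAG -> K; peptide=MFINSK
pos 22: UGC -> C; peptide=MFINSKC
pos 25: UGA -> STOP

Answer: MFINSKC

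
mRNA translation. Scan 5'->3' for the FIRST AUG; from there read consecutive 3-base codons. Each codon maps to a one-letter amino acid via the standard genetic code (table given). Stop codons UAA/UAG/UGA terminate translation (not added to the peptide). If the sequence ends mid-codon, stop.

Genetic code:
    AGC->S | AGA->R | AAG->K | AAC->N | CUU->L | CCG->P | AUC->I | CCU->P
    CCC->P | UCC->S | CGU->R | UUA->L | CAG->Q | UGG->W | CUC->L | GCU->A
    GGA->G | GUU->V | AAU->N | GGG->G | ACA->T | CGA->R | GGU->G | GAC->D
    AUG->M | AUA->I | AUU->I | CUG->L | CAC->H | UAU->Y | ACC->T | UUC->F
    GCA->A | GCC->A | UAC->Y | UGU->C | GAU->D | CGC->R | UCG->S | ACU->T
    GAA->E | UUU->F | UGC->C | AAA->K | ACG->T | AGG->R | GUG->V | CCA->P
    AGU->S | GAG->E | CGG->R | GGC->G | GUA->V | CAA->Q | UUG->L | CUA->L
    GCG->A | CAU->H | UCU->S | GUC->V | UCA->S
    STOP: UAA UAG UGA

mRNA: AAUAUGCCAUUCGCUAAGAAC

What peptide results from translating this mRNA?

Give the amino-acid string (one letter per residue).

start AUG at pos 3
pos 3: AUG -> M; peptide=M
pos 6: CCA -> P; peptide=MP
pos 9: UUC -> F; peptide=MPF
pos 12: GCU -> A; peptide=MPFA
pos 15: AAG -> K; peptide=MPFAK
pos 18: AAC -> N; peptide=MPFAKN
pos 21: only 0 nt remain (<3), stop (end of mRNA)

Answer: MPFAKN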